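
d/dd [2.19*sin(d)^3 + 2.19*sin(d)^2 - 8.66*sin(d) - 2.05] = (6.57*sin(d)^2 + 4.38*sin(d) - 8.66)*cos(d)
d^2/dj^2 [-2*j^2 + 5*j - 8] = -4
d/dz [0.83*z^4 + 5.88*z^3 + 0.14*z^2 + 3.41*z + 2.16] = 3.32*z^3 + 17.64*z^2 + 0.28*z + 3.41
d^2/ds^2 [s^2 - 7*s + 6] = 2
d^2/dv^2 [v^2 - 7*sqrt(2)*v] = 2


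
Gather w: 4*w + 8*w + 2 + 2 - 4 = 12*w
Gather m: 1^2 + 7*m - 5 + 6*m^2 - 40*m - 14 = 6*m^2 - 33*m - 18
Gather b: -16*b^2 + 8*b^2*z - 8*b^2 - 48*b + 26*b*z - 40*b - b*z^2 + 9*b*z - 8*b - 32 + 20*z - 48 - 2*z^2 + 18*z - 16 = b^2*(8*z - 24) + b*(-z^2 + 35*z - 96) - 2*z^2 + 38*z - 96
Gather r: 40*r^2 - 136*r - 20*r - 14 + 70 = 40*r^2 - 156*r + 56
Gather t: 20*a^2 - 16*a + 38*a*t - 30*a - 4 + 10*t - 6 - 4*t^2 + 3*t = 20*a^2 - 46*a - 4*t^2 + t*(38*a + 13) - 10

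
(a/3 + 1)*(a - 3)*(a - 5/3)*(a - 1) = a^4/3 - 8*a^3/9 - 22*a^2/9 + 8*a - 5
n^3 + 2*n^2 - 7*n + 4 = (n - 1)^2*(n + 4)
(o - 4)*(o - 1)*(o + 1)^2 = o^4 - 3*o^3 - 5*o^2 + 3*o + 4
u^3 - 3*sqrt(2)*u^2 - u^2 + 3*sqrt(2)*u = u*(u - 1)*(u - 3*sqrt(2))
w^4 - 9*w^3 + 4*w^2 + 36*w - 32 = (w - 8)*(w - 2)*(w - 1)*(w + 2)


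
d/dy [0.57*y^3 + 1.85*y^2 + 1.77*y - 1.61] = 1.71*y^2 + 3.7*y + 1.77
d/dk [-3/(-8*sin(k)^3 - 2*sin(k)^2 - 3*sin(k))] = 3*(-4*sin(k) + 12*cos(2*k) - 15)*cos(k)/((8*sin(k)^2 + 2*sin(k) + 3)^2*sin(k)^2)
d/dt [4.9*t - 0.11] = 4.90000000000000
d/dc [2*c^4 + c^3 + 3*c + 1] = 8*c^3 + 3*c^2 + 3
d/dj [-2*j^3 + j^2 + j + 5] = -6*j^2 + 2*j + 1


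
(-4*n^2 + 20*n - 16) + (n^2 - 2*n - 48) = -3*n^2 + 18*n - 64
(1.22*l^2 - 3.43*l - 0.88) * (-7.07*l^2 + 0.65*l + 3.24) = -8.6254*l^4 + 25.0431*l^3 + 7.9449*l^2 - 11.6852*l - 2.8512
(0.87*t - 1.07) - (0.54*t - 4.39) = 0.33*t + 3.32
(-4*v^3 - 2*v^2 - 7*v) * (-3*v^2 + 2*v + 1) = 12*v^5 - 2*v^4 + 13*v^3 - 16*v^2 - 7*v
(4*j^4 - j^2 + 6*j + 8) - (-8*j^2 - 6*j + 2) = 4*j^4 + 7*j^2 + 12*j + 6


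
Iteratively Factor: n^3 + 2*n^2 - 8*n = (n - 2)*(n^2 + 4*n) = (n - 2)*(n + 4)*(n)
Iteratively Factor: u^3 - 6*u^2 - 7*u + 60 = (u - 4)*(u^2 - 2*u - 15) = (u - 4)*(u + 3)*(u - 5)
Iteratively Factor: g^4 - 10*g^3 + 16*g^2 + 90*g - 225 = (g + 3)*(g^3 - 13*g^2 + 55*g - 75) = (g - 5)*(g + 3)*(g^2 - 8*g + 15) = (g - 5)*(g - 3)*(g + 3)*(g - 5)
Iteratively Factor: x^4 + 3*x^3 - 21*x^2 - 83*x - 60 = (x + 4)*(x^3 - x^2 - 17*x - 15) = (x - 5)*(x + 4)*(x^2 + 4*x + 3) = (x - 5)*(x + 3)*(x + 4)*(x + 1)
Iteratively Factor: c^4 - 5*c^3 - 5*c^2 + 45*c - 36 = (c - 1)*(c^3 - 4*c^2 - 9*c + 36) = (c - 4)*(c - 1)*(c^2 - 9) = (c - 4)*(c - 1)*(c + 3)*(c - 3)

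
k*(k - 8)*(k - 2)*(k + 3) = k^4 - 7*k^3 - 14*k^2 + 48*k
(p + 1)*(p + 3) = p^2 + 4*p + 3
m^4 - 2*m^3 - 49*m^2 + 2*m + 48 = (m - 8)*(m - 1)*(m + 1)*(m + 6)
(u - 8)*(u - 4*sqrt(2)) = u^2 - 8*u - 4*sqrt(2)*u + 32*sqrt(2)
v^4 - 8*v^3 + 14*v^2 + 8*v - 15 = (v - 5)*(v - 3)*(v - 1)*(v + 1)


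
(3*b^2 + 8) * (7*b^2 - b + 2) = 21*b^4 - 3*b^3 + 62*b^2 - 8*b + 16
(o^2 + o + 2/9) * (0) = 0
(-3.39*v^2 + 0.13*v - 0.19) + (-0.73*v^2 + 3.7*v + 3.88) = -4.12*v^2 + 3.83*v + 3.69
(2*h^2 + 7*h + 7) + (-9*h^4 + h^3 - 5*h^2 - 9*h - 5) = -9*h^4 + h^3 - 3*h^2 - 2*h + 2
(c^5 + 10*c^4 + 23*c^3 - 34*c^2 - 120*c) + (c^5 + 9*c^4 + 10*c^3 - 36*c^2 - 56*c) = 2*c^5 + 19*c^4 + 33*c^3 - 70*c^2 - 176*c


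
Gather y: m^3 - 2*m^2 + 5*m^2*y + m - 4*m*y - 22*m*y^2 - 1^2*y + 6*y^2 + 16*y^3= m^3 - 2*m^2 + m + 16*y^3 + y^2*(6 - 22*m) + y*(5*m^2 - 4*m - 1)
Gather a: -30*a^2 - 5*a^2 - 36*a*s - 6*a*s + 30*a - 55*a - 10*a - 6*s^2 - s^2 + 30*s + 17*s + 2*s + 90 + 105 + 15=-35*a^2 + a*(-42*s - 35) - 7*s^2 + 49*s + 210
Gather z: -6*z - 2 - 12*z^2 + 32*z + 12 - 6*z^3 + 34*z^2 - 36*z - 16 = -6*z^3 + 22*z^2 - 10*z - 6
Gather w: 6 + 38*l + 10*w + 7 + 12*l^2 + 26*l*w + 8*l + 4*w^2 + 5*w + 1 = 12*l^2 + 46*l + 4*w^2 + w*(26*l + 15) + 14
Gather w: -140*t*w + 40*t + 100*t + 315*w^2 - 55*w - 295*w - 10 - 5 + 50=140*t + 315*w^2 + w*(-140*t - 350) + 35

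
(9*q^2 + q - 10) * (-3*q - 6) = -27*q^3 - 57*q^2 + 24*q + 60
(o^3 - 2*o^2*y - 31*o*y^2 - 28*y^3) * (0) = 0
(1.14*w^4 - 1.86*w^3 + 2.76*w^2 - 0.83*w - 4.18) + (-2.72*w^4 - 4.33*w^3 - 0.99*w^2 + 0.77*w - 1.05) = -1.58*w^4 - 6.19*w^3 + 1.77*w^2 - 0.0599999999999999*w - 5.23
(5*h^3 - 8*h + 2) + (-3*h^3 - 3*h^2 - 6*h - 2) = 2*h^3 - 3*h^2 - 14*h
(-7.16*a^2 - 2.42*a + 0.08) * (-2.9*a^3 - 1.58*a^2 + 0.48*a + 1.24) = 20.764*a^5 + 18.3308*a^4 + 0.1548*a^3 - 10.1664*a^2 - 2.9624*a + 0.0992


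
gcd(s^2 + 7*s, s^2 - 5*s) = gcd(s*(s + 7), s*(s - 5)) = s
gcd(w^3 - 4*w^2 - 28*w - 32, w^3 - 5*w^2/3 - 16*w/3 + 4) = w + 2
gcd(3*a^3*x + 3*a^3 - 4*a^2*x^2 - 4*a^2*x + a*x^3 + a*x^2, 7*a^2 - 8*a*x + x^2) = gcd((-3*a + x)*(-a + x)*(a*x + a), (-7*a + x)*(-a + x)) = -a + x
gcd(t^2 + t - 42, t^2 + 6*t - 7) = t + 7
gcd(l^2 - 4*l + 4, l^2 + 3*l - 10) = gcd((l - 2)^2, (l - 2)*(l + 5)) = l - 2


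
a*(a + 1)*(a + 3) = a^3 + 4*a^2 + 3*a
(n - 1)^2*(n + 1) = n^3 - n^2 - n + 1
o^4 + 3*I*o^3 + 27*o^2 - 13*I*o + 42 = (o - 3*I)*(o - 2*I)*(o + I)*(o + 7*I)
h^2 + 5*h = h*(h + 5)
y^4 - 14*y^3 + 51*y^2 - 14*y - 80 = (y - 8)*(y - 5)*(y - 2)*(y + 1)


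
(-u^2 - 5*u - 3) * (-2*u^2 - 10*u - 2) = 2*u^4 + 20*u^3 + 58*u^2 + 40*u + 6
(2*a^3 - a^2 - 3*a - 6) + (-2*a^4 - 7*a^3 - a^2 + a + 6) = -2*a^4 - 5*a^3 - 2*a^2 - 2*a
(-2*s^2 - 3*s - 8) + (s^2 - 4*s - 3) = -s^2 - 7*s - 11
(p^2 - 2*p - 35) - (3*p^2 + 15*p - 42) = -2*p^2 - 17*p + 7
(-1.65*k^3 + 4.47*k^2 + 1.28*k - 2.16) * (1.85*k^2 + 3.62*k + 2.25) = -3.0525*k^5 + 2.2965*k^4 + 14.8369*k^3 + 10.6951*k^2 - 4.9392*k - 4.86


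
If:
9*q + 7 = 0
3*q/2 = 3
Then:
No Solution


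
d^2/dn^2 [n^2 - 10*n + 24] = 2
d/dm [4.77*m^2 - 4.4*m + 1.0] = 9.54*m - 4.4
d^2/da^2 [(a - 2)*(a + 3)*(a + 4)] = 6*a + 10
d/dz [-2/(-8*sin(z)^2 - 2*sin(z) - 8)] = -(8*sin(z) + 1)*cos(z)/(4*sin(z)^2 + sin(z) + 4)^2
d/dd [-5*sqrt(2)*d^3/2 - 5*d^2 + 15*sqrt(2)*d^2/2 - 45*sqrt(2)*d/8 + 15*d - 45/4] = -15*sqrt(2)*d^2/2 - 10*d + 15*sqrt(2)*d - 45*sqrt(2)/8 + 15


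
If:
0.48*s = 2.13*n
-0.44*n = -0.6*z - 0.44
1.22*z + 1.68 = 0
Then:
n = -0.88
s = -3.90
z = -1.38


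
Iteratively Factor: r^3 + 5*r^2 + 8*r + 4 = (r + 2)*(r^2 + 3*r + 2) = (r + 1)*(r + 2)*(r + 2)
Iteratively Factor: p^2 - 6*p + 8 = (p - 2)*(p - 4)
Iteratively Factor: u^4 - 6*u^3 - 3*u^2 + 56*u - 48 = (u - 4)*(u^3 - 2*u^2 - 11*u + 12) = (u - 4)*(u - 1)*(u^2 - u - 12) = (u - 4)*(u - 1)*(u + 3)*(u - 4)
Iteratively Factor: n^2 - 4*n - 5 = (n + 1)*(n - 5)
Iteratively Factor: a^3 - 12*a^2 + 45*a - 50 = (a - 5)*(a^2 - 7*a + 10) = (a - 5)^2*(a - 2)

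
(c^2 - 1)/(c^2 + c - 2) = (c + 1)/(c + 2)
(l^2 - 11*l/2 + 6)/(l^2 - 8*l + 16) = (l - 3/2)/(l - 4)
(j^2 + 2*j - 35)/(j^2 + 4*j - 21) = (j - 5)/(j - 3)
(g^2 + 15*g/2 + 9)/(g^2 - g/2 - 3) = (g + 6)/(g - 2)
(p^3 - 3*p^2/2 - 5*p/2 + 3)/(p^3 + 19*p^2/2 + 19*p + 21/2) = (p^2 - 3*p + 2)/(p^2 + 8*p + 7)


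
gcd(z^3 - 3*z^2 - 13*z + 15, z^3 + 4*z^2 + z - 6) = z^2 + 2*z - 3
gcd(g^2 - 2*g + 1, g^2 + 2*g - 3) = g - 1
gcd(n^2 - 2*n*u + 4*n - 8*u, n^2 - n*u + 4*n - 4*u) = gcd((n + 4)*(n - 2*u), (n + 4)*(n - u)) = n + 4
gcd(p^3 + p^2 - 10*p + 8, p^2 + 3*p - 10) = p - 2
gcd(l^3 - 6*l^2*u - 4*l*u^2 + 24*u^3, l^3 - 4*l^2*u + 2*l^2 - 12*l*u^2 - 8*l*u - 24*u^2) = -l^2 + 4*l*u + 12*u^2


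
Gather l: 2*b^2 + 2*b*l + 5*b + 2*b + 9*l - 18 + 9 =2*b^2 + 7*b + l*(2*b + 9) - 9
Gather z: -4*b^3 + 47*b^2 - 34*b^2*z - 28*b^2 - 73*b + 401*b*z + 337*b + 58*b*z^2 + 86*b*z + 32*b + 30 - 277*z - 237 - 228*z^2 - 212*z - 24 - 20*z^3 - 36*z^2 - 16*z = -4*b^3 + 19*b^2 + 296*b - 20*z^3 + z^2*(58*b - 264) + z*(-34*b^2 + 487*b - 505) - 231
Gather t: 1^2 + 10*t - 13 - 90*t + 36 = 24 - 80*t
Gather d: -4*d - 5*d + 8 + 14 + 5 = 27 - 9*d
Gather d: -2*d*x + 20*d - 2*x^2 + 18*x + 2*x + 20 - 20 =d*(20 - 2*x) - 2*x^2 + 20*x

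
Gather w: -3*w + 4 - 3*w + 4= 8 - 6*w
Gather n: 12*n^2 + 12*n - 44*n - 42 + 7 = 12*n^2 - 32*n - 35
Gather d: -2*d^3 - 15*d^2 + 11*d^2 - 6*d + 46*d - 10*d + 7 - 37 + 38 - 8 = -2*d^3 - 4*d^2 + 30*d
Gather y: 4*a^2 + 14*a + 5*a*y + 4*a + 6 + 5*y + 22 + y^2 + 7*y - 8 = 4*a^2 + 18*a + y^2 + y*(5*a + 12) + 20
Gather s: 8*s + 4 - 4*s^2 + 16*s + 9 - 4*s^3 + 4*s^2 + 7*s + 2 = -4*s^3 + 31*s + 15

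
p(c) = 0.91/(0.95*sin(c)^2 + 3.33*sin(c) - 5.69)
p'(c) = 0.91*(-1.9*sin(c)*cos(c) - 3.33*cos(c))/(0.95*sin(c)^2 + 3.33*sin(c) - 5.69)^2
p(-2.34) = -0.12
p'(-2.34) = 0.02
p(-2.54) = -0.13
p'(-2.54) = 0.03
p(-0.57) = -0.13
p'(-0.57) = -0.03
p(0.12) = -0.17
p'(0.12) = -0.12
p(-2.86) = -0.14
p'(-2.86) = 0.06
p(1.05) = -0.44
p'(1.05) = -0.52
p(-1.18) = -0.11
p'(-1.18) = -0.01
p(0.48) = -0.23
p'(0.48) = -0.22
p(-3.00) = -0.15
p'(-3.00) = 0.07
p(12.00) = -0.13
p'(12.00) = -0.03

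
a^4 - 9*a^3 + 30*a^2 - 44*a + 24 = (a - 3)*(a - 2)^3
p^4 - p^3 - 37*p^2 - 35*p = p*(p - 7)*(p + 1)*(p + 5)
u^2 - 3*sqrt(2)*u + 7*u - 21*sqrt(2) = (u + 7)*(u - 3*sqrt(2))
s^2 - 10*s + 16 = (s - 8)*(s - 2)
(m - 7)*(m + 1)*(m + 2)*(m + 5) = m^4 + m^3 - 39*m^2 - 109*m - 70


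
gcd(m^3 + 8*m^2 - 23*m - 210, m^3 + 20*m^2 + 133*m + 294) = m^2 + 13*m + 42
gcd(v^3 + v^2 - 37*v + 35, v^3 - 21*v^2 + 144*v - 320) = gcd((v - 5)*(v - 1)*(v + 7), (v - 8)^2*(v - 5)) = v - 5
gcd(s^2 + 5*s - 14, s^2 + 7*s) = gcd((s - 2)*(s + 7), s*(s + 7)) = s + 7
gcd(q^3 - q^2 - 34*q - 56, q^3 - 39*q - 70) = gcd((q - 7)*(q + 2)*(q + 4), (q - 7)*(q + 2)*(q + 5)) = q^2 - 5*q - 14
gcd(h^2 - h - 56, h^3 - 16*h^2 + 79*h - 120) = h - 8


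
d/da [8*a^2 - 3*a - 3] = 16*a - 3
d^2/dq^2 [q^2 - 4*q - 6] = 2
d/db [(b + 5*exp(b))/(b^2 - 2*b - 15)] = (-2*(b - 1)*(b + 5*exp(b)) + (-5*exp(b) - 1)*(-b^2 + 2*b + 15))/(-b^2 + 2*b + 15)^2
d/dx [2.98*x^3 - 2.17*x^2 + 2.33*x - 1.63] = 8.94*x^2 - 4.34*x + 2.33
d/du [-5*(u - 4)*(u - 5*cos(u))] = -5*u + 5*(4 - u)*(5*sin(u) + 1) + 25*cos(u)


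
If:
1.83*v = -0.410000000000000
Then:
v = -0.22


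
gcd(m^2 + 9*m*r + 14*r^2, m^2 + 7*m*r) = m + 7*r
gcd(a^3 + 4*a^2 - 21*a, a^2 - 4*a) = a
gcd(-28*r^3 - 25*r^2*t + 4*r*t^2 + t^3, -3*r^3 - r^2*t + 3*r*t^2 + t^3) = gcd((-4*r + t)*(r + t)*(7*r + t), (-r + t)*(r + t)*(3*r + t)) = r + t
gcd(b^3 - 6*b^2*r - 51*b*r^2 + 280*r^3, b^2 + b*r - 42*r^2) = b + 7*r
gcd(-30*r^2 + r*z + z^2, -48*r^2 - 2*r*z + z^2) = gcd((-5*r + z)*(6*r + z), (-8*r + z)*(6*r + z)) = 6*r + z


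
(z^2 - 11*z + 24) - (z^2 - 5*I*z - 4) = -11*z + 5*I*z + 28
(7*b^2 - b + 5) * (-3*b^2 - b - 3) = -21*b^4 - 4*b^3 - 35*b^2 - 2*b - 15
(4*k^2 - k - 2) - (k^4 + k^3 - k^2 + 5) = -k^4 - k^3 + 5*k^2 - k - 7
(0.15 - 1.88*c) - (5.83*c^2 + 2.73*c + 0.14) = -5.83*c^2 - 4.61*c + 0.00999999999999998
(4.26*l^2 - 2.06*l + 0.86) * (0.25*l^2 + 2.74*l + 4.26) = 1.065*l^4 + 11.1574*l^3 + 12.7182*l^2 - 6.4192*l + 3.6636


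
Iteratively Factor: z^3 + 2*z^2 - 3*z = (z + 3)*(z^2 - z) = (z - 1)*(z + 3)*(z)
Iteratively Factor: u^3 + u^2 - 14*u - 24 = (u + 3)*(u^2 - 2*u - 8) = (u - 4)*(u + 3)*(u + 2)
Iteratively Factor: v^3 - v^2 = (v)*(v^2 - v) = v*(v - 1)*(v)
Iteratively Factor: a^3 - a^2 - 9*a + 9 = (a - 1)*(a^2 - 9) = (a - 1)*(a + 3)*(a - 3)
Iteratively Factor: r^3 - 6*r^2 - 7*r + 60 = (r - 5)*(r^2 - r - 12) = (r - 5)*(r - 4)*(r + 3)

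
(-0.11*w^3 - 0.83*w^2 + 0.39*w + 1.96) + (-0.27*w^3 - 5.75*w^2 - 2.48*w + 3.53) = -0.38*w^3 - 6.58*w^2 - 2.09*w + 5.49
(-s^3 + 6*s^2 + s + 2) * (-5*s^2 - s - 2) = 5*s^5 - 29*s^4 - 9*s^3 - 23*s^2 - 4*s - 4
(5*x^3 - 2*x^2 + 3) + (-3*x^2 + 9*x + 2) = 5*x^3 - 5*x^2 + 9*x + 5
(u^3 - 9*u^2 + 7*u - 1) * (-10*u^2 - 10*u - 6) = -10*u^5 + 80*u^4 + 14*u^3 - 6*u^2 - 32*u + 6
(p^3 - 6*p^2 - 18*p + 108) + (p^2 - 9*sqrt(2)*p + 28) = p^3 - 5*p^2 - 18*p - 9*sqrt(2)*p + 136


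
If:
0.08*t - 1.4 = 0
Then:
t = 17.50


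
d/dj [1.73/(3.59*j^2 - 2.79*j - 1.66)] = (4.8267 - 12.4214*j)/(-3.59*j^2 + 2.79*j + 1.66)^2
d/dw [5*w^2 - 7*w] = 10*w - 7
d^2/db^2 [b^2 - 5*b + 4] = 2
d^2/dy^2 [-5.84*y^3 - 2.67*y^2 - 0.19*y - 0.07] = -35.04*y - 5.34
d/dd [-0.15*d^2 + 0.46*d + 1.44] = 0.46 - 0.3*d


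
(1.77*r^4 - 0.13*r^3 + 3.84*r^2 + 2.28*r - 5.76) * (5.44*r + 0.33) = 9.6288*r^5 - 0.1231*r^4 + 20.8467*r^3 + 13.6704*r^2 - 30.582*r - 1.9008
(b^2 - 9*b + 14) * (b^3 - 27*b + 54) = b^5 - 9*b^4 - 13*b^3 + 297*b^2 - 864*b + 756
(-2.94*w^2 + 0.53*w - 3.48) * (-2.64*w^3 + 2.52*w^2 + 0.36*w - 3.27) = 7.7616*w^5 - 8.808*w^4 + 9.4644*w^3 + 1.035*w^2 - 2.9859*w + 11.3796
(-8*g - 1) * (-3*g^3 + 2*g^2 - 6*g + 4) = 24*g^4 - 13*g^3 + 46*g^2 - 26*g - 4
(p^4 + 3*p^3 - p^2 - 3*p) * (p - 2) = p^5 + p^4 - 7*p^3 - p^2 + 6*p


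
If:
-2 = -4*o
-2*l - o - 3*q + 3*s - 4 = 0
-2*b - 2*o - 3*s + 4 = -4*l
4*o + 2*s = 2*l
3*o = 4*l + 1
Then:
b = 49/16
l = 1/8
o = 1/2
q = -59/24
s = -7/8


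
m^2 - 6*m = m*(m - 6)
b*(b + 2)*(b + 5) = b^3 + 7*b^2 + 10*b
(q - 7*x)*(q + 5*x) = q^2 - 2*q*x - 35*x^2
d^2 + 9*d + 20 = (d + 4)*(d + 5)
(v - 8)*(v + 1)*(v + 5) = v^3 - 2*v^2 - 43*v - 40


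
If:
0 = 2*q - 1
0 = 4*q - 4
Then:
No Solution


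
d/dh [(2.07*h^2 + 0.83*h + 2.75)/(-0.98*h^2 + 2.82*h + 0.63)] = (6.6508*h^2 + 7.9982*h - 7.2321)/(0.9604*h^4 - 5.5272*h^3 + 6.7176*h^2 + 3.5532*h + 0.3969)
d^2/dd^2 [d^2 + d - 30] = 2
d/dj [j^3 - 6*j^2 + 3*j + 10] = 3*j^2 - 12*j + 3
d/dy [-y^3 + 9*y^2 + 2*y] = -3*y^2 + 18*y + 2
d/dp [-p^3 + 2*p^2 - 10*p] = -3*p^2 + 4*p - 10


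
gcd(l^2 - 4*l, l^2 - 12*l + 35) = 1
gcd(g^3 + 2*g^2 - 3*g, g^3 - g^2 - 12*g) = g^2 + 3*g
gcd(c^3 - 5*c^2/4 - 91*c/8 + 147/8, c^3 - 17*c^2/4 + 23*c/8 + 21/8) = c^2 - 19*c/4 + 21/4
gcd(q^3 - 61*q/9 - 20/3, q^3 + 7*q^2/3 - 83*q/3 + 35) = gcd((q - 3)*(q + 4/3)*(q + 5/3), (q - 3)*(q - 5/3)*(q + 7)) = q - 3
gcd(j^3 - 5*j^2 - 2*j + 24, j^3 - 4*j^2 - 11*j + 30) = 1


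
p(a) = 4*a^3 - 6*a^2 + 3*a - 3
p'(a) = 12*a^2 - 12*a + 3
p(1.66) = 3.74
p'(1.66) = 16.15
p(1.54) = 2.00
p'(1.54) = 12.98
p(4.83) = 322.23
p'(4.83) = 224.99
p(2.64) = 36.70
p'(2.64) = 54.96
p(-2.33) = -93.16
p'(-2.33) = 96.11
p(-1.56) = -37.47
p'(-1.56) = 50.92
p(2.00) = 11.00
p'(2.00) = 27.00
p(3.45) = 100.19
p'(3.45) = 104.43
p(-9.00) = -3432.00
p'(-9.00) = 1083.00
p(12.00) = 6081.00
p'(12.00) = 1587.00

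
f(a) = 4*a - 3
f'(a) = 4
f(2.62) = 7.48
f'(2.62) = 4.00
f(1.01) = 1.04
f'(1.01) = 4.00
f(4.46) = 14.84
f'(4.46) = 4.00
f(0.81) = 0.24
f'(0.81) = 4.00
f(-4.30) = -20.20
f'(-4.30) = 4.00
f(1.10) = 1.40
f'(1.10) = 4.00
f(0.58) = -0.68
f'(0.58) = 4.00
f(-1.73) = -9.92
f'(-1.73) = 4.00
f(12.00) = 45.00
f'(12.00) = 4.00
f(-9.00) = -39.00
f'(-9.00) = 4.00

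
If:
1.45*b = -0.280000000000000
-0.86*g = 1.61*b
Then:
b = -0.19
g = 0.36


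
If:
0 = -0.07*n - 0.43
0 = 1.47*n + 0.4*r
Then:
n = -6.14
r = 22.58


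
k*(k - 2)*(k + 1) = k^3 - k^2 - 2*k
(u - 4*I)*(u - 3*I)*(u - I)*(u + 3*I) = u^4 - 5*I*u^3 + 5*u^2 - 45*I*u - 36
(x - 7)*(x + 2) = x^2 - 5*x - 14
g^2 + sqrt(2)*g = g*(g + sqrt(2))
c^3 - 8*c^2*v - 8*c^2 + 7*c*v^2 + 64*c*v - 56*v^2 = (c - 8)*(c - 7*v)*(c - v)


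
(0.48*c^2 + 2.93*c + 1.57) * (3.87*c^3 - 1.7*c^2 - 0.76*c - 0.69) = 1.8576*c^5 + 10.5231*c^4 + 0.730100000000001*c^3 - 5.227*c^2 - 3.2149*c - 1.0833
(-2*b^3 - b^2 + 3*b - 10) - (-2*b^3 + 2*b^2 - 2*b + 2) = -3*b^2 + 5*b - 12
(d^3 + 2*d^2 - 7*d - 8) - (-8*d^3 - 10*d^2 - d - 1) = 9*d^3 + 12*d^2 - 6*d - 7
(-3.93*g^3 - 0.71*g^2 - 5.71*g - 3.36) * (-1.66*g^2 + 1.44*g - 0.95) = 6.5238*g^5 - 4.4806*g^4 + 12.1897*g^3 - 1.9703*g^2 + 0.5861*g + 3.192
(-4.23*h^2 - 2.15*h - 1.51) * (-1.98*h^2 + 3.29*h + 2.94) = 8.3754*h^4 - 9.6597*h^3 - 16.5199*h^2 - 11.2889*h - 4.4394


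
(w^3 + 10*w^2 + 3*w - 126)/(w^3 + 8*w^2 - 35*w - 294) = (w^2 + 3*w - 18)/(w^2 + w - 42)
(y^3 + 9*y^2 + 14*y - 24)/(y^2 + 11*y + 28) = (y^2 + 5*y - 6)/(y + 7)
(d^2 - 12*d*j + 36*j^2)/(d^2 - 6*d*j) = (d - 6*j)/d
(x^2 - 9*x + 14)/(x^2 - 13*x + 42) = (x - 2)/(x - 6)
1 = 1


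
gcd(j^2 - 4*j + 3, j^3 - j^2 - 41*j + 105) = j - 3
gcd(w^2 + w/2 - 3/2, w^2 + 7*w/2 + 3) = w + 3/2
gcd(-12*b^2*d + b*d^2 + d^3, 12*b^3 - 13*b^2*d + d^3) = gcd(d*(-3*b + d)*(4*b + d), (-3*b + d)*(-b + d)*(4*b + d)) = 12*b^2 - b*d - d^2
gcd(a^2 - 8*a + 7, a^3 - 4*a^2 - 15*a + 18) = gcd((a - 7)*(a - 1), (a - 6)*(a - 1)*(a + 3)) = a - 1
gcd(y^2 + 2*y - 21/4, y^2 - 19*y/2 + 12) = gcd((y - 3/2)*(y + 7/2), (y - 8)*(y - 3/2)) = y - 3/2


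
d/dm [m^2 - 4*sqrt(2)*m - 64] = 2*m - 4*sqrt(2)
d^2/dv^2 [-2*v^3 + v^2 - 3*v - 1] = 2 - 12*v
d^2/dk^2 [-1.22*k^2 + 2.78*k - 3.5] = -2.44000000000000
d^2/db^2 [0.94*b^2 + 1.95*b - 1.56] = 1.88000000000000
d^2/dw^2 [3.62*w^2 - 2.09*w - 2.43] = 7.24000000000000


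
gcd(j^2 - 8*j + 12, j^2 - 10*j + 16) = j - 2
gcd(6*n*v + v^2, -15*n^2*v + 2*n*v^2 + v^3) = v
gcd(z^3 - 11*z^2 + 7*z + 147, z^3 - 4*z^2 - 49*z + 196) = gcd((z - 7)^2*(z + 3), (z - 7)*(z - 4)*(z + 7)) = z - 7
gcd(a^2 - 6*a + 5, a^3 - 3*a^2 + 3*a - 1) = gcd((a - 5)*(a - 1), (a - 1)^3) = a - 1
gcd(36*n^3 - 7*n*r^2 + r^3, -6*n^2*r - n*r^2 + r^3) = -6*n^2 - n*r + r^2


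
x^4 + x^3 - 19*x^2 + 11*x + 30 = (x - 3)*(x - 2)*(x + 1)*(x + 5)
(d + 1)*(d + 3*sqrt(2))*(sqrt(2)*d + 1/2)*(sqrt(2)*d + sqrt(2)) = 2*d^4 + 4*d^3 + 13*sqrt(2)*d^3/2 + 5*d^2 + 13*sqrt(2)*d^2 + 6*d + 13*sqrt(2)*d/2 + 3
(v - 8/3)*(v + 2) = v^2 - 2*v/3 - 16/3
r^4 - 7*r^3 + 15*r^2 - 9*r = r*(r - 3)^2*(r - 1)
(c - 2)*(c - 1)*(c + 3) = c^3 - 7*c + 6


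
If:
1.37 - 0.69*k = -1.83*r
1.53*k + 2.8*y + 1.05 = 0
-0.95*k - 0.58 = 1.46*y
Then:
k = -0.21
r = -0.83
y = -0.26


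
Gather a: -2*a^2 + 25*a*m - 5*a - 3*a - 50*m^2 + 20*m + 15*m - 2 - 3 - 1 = -2*a^2 + a*(25*m - 8) - 50*m^2 + 35*m - 6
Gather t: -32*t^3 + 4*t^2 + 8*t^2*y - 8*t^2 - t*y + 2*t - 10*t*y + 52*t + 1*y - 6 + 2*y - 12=-32*t^3 + t^2*(8*y - 4) + t*(54 - 11*y) + 3*y - 18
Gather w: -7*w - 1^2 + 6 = 5 - 7*w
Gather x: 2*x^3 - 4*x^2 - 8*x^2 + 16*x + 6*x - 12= 2*x^3 - 12*x^2 + 22*x - 12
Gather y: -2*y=-2*y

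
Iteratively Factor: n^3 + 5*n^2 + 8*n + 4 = (n + 2)*(n^2 + 3*n + 2) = (n + 2)^2*(n + 1)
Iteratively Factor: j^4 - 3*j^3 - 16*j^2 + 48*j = (j)*(j^3 - 3*j^2 - 16*j + 48) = j*(j + 4)*(j^2 - 7*j + 12) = j*(j - 4)*(j + 4)*(j - 3)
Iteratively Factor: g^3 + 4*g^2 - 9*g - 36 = (g - 3)*(g^2 + 7*g + 12) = (g - 3)*(g + 3)*(g + 4)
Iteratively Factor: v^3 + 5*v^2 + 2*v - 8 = (v + 4)*(v^2 + v - 2) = (v - 1)*(v + 4)*(v + 2)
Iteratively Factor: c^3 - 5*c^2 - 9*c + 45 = (c + 3)*(c^2 - 8*c + 15) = (c - 5)*(c + 3)*(c - 3)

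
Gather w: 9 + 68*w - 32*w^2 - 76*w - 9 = -32*w^2 - 8*w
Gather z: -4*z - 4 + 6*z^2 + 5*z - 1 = 6*z^2 + z - 5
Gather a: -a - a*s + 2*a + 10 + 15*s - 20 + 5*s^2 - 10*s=a*(1 - s) + 5*s^2 + 5*s - 10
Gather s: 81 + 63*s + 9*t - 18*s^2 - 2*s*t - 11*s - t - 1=-18*s^2 + s*(52 - 2*t) + 8*t + 80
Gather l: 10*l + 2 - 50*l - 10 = -40*l - 8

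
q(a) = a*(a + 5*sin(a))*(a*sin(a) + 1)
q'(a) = a*(a + 5*sin(a))*(a*cos(a) + sin(a)) + a*(a*sin(a) + 1)*(5*cos(a) + 1) + (a + 5*sin(a))*(a*sin(a) + 1) = a^3*cos(a) + 3*a^2*sin(a) + 5*a^2*sin(2*a) + 5*a*cos(a) - 5*a*cos(2*a) + 7*a + 5*sin(a)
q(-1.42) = 21.72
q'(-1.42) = -32.13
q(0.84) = 6.23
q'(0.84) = 18.34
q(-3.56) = -2.43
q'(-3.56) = 14.92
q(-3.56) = -2.43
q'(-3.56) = 14.92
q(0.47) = 1.56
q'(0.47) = 7.55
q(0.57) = 2.44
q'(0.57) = 10.06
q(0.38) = 0.97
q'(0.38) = 5.61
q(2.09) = 37.83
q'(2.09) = 7.12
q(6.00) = -18.68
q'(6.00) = 124.73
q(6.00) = -18.68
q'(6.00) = 124.73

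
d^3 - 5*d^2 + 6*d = d*(d - 3)*(d - 2)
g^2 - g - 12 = (g - 4)*(g + 3)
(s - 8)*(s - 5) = s^2 - 13*s + 40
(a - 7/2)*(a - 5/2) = a^2 - 6*a + 35/4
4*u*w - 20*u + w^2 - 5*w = (4*u + w)*(w - 5)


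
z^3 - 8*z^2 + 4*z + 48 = (z - 6)*(z - 4)*(z + 2)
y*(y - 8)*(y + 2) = y^3 - 6*y^2 - 16*y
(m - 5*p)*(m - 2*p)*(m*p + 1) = m^3*p - 7*m^2*p^2 + m^2 + 10*m*p^3 - 7*m*p + 10*p^2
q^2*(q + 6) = q^3 + 6*q^2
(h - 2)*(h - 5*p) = h^2 - 5*h*p - 2*h + 10*p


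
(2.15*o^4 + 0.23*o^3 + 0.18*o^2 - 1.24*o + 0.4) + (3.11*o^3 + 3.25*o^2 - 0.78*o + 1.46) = 2.15*o^4 + 3.34*o^3 + 3.43*o^2 - 2.02*o + 1.86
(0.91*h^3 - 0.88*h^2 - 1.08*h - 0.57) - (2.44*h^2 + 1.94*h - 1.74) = 0.91*h^3 - 3.32*h^2 - 3.02*h + 1.17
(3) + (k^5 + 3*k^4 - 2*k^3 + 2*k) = k^5 + 3*k^4 - 2*k^3 + 2*k + 3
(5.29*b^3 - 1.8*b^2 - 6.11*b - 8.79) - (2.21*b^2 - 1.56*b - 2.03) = 5.29*b^3 - 4.01*b^2 - 4.55*b - 6.76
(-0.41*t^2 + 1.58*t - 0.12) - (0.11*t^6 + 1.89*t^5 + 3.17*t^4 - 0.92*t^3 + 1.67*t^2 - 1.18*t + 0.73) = -0.11*t^6 - 1.89*t^5 - 3.17*t^4 + 0.92*t^3 - 2.08*t^2 + 2.76*t - 0.85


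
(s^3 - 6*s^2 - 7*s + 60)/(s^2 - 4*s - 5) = (s^2 - s - 12)/(s + 1)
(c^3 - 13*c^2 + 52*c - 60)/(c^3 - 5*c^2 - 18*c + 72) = (c^2 - 7*c + 10)/(c^2 + c - 12)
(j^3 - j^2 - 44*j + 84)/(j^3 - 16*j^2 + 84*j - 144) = (j^2 + 5*j - 14)/(j^2 - 10*j + 24)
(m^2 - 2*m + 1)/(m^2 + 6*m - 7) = (m - 1)/(m + 7)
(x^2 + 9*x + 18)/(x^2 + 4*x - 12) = (x + 3)/(x - 2)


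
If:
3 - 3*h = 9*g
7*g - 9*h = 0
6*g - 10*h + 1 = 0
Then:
No Solution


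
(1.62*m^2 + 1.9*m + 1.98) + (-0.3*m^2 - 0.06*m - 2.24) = 1.32*m^2 + 1.84*m - 0.26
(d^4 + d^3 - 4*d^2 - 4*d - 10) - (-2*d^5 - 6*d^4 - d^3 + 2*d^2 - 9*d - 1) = 2*d^5 + 7*d^4 + 2*d^3 - 6*d^2 + 5*d - 9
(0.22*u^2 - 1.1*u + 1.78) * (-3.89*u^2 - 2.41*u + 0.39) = -0.8558*u^4 + 3.7488*u^3 - 4.1874*u^2 - 4.7188*u + 0.6942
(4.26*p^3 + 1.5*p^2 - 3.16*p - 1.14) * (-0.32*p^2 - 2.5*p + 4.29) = -1.3632*p^5 - 11.13*p^4 + 15.5366*p^3 + 14.6998*p^2 - 10.7064*p - 4.8906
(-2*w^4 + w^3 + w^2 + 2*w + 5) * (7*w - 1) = -14*w^5 + 9*w^4 + 6*w^3 + 13*w^2 + 33*w - 5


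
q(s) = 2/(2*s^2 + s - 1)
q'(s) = 2*(-4*s - 1)/(2*s^2 + s - 1)^2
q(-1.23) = 2.51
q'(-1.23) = 12.38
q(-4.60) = 0.05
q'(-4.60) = 0.03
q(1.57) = 0.36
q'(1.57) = -0.48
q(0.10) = -2.27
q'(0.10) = -3.62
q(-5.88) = 0.03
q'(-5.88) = 0.01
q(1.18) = 0.67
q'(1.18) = -1.30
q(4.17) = 0.05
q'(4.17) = -0.02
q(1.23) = 0.61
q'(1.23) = -1.12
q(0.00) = -2.00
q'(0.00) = -2.00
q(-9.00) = 0.01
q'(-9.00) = 0.00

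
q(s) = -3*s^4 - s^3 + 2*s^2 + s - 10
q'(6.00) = -2675.00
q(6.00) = -4036.00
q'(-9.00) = 8470.00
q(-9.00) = -18811.00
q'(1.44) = -35.29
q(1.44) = -20.30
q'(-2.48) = 155.66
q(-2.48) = -98.41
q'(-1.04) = 7.09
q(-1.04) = -11.26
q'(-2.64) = 190.33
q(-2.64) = -126.03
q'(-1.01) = 6.26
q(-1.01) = -11.06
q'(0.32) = 1.58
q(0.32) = -9.54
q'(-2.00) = 77.00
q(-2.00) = -44.00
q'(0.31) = 1.59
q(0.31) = -9.56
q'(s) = -12*s^3 - 3*s^2 + 4*s + 1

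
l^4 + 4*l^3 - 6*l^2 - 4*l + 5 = (l - 1)^2*(l + 1)*(l + 5)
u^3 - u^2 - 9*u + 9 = (u - 3)*(u - 1)*(u + 3)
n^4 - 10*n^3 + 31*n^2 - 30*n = n*(n - 5)*(n - 3)*(n - 2)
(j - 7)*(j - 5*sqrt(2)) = j^2 - 5*sqrt(2)*j - 7*j + 35*sqrt(2)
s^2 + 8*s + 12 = (s + 2)*(s + 6)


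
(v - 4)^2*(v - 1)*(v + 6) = v^4 - 3*v^3 - 30*v^2 + 128*v - 96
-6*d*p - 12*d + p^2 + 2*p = (-6*d + p)*(p + 2)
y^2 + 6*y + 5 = (y + 1)*(y + 5)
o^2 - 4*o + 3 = (o - 3)*(o - 1)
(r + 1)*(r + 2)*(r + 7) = r^3 + 10*r^2 + 23*r + 14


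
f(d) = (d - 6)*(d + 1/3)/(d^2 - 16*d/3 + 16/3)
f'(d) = (16/3 - 2*d)*(d - 6)*(d + 1/3)/(d^2 - 16*d/3 + 16/3)^2 + (d - 6)/(d^2 - 16*d/3 + 16/3) + (d + 1/3)/(d^2 - 16*d/3 + 16/3) = (3*d^2 + 132*d - 368)/(9*d^4 - 96*d^3 + 352*d^2 - 512*d + 256)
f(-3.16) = 0.80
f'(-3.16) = -0.08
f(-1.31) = 0.51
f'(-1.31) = -0.30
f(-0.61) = 0.20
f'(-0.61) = -0.62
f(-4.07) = 0.86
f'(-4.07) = -0.05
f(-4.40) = 0.88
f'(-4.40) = -0.04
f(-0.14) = -0.19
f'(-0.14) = -1.15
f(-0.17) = -0.16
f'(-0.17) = -1.10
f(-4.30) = 0.87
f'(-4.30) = -0.04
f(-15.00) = 0.99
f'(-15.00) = 0.00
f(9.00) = 0.73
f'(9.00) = 0.08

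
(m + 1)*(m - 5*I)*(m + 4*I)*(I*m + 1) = I*m^4 + 2*m^3 + I*m^3 + 2*m^2 + 19*I*m^2 + 20*m + 19*I*m + 20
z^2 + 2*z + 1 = (z + 1)^2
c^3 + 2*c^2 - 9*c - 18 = (c - 3)*(c + 2)*(c + 3)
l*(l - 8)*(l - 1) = l^3 - 9*l^2 + 8*l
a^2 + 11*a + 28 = (a + 4)*(a + 7)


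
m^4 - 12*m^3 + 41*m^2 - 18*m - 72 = (m - 6)*(m - 4)*(m - 3)*(m + 1)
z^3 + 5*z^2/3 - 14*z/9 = z*(z - 2/3)*(z + 7/3)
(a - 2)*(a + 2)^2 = a^3 + 2*a^2 - 4*a - 8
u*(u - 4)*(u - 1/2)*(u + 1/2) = u^4 - 4*u^3 - u^2/4 + u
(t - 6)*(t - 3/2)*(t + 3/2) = t^3 - 6*t^2 - 9*t/4 + 27/2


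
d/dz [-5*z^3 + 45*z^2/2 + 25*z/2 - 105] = -15*z^2 + 45*z + 25/2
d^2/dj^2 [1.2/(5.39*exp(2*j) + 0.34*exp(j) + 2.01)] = (1.2*(10.78*exp(j) + 0.34)*(21.56*exp(j) + 0.68)*exp(j) - (25.872*exp(j) + 0.408)*(5.39*exp(2*j) + 0.34*exp(j) + 2.01))*exp(j)/(5.39*exp(2*j) + 0.34*exp(j) + 2.01)^3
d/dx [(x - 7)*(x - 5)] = 2*x - 12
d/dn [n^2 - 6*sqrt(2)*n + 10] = 2*n - 6*sqrt(2)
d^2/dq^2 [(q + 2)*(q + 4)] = 2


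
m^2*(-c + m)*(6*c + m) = -6*c^2*m^2 + 5*c*m^3 + m^4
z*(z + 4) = z^2 + 4*z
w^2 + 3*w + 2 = (w + 1)*(w + 2)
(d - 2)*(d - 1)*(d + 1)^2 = d^4 - d^3 - 3*d^2 + d + 2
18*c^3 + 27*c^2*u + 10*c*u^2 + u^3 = (c + u)*(3*c + u)*(6*c + u)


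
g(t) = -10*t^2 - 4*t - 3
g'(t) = -20*t - 4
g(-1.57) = -21.37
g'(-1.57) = 27.40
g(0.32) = -5.30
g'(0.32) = -10.40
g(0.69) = -10.52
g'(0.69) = -17.80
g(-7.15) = -485.62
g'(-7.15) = 139.00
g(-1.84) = -29.50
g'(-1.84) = 32.80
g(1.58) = -34.28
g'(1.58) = -35.60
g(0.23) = -4.45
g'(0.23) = -8.60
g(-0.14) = -2.64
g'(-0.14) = -1.20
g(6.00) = -387.00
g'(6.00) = -124.00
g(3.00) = -105.00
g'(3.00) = -64.00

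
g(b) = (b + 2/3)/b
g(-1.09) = 0.39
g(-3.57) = 0.81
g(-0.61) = -0.09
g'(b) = 1/b - (b + 2/3)/b^2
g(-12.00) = 0.94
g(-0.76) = 0.12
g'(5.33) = -0.02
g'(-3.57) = -0.05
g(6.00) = 1.11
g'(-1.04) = -0.62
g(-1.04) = 0.36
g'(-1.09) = -0.56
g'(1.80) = -0.21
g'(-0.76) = -1.15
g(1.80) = 1.37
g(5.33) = 1.13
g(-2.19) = 0.70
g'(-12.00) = 0.00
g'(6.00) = -0.02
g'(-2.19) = -0.14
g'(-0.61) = -1.79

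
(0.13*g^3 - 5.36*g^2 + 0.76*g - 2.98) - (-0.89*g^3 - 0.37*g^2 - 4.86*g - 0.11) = 1.02*g^3 - 4.99*g^2 + 5.62*g - 2.87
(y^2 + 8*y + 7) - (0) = y^2 + 8*y + 7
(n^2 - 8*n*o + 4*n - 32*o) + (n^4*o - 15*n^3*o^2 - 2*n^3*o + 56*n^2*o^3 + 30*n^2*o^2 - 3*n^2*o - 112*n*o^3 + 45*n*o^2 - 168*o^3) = n^4*o - 15*n^3*o^2 - 2*n^3*o + 56*n^2*o^3 + 30*n^2*o^2 - 3*n^2*o + n^2 - 112*n*o^3 + 45*n*o^2 - 8*n*o + 4*n - 168*o^3 - 32*o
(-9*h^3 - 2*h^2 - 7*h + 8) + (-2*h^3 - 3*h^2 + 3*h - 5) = -11*h^3 - 5*h^2 - 4*h + 3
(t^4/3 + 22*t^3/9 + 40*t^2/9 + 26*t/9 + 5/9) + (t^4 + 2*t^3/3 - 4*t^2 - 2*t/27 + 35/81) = 4*t^4/3 + 28*t^3/9 + 4*t^2/9 + 76*t/27 + 80/81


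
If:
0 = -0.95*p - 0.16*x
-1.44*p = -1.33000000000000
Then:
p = 0.92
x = -5.48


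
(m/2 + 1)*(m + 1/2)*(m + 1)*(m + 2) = m^4/2 + 11*m^3/4 + 21*m^2/4 + 4*m + 1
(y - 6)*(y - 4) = y^2 - 10*y + 24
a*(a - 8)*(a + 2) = a^3 - 6*a^2 - 16*a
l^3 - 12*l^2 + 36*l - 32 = (l - 8)*(l - 2)^2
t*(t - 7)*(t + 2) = t^3 - 5*t^2 - 14*t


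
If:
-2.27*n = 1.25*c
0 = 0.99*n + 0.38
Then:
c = 0.70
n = -0.38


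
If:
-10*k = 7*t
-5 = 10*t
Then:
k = 7/20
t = -1/2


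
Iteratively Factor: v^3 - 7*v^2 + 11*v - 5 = (v - 5)*(v^2 - 2*v + 1) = (v - 5)*(v - 1)*(v - 1)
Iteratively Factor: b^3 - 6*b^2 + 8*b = (b - 2)*(b^2 - 4*b) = b*(b - 2)*(b - 4)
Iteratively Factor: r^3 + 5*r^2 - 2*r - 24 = (r + 4)*(r^2 + r - 6) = (r - 2)*(r + 4)*(r + 3)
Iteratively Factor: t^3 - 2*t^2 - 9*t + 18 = (t - 2)*(t^2 - 9) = (t - 3)*(t - 2)*(t + 3)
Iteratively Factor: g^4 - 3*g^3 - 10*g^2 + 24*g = (g)*(g^3 - 3*g^2 - 10*g + 24) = g*(g - 4)*(g^2 + g - 6) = g*(g - 4)*(g - 2)*(g + 3)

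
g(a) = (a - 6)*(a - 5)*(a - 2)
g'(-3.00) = 157.00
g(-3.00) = -360.00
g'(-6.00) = 316.00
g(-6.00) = -1056.00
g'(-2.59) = 139.46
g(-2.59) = -299.26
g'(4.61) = -4.10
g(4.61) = 1.41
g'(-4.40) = 224.48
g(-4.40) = -625.66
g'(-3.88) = 198.04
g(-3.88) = -515.88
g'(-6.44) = 343.86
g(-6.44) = -1201.13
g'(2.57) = 4.99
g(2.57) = 4.75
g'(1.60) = 18.08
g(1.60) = -5.98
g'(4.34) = -4.33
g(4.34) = 2.56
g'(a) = (a - 6)*(a - 5) + (a - 6)*(a - 2) + (a - 5)*(a - 2) = 3*a^2 - 26*a + 52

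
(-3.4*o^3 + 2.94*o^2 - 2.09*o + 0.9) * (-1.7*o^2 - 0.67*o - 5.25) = 5.78*o^5 - 2.72*o^4 + 19.4332*o^3 - 15.5647*o^2 + 10.3695*o - 4.725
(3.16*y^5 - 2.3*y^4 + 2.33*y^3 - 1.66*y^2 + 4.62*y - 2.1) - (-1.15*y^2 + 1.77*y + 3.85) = 3.16*y^5 - 2.3*y^4 + 2.33*y^3 - 0.51*y^2 + 2.85*y - 5.95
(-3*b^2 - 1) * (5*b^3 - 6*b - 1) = -15*b^5 + 13*b^3 + 3*b^2 + 6*b + 1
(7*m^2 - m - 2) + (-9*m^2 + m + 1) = -2*m^2 - 1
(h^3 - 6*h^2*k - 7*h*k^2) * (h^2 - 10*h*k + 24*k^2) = h^5 - 16*h^4*k + 77*h^3*k^2 - 74*h^2*k^3 - 168*h*k^4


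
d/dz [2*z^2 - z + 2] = 4*z - 1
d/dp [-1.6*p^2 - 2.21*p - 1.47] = -3.2*p - 2.21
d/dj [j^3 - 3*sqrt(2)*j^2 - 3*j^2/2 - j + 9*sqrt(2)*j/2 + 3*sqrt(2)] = 3*j^2 - 6*sqrt(2)*j - 3*j - 1 + 9*sqrt(2)/2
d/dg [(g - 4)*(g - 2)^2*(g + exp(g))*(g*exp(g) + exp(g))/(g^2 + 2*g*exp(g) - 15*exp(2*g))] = (g - 2)*(-2*(g - 4)*(g - 2)*(g + 1)*(g + exp(g))*(g*exp(g) + g - 15*exp(2*g) + exp(g)) + (g^2 + 2*g*exp(g) - 15*exp(2*g))*((g - 4)*(g - 2)*(g + 1)*(exp(g) + 1) + (g - 4)*(g - 2)*(g + 2)*(g + exp(g)) + 2*(g - 4)*(g + 1)*(g + exp(g)) + (g - 2)*(g + 1)*(g + exp(g))))*exp(g)/(g^2 + 2*g*exp(g) - 15*exp(2*g))^2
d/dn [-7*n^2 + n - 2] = 1 - 14*n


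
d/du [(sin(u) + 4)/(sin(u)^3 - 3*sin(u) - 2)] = 2*(-5*sin(u) + cos(u)^2 + 4)*cos(u)/((sin(u) - 2)^2*(sin(u) + 1)^3)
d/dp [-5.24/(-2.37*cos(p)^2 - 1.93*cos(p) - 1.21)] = (24.8376*cos(p) + 10.1132)*sin(p)/(2.37*cos(p)^2 + 1.93*cos(p) + 1.21)^2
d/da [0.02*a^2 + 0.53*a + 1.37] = 0.04*a + 0.53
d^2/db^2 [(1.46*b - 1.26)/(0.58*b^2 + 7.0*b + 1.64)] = ((1.16*b + 7.0)*(1.46*b - 1.26)*(2.32*b + 14.0) - (5.0808*b + 18.9784)*(0.58*b^2 + 7.0*b + 1.64))/(0.58*b^2 + 7.0*b + 1.64)^3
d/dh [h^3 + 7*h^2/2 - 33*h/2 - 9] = 3*h^2 + 7*h - 33/2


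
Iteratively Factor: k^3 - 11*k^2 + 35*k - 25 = (k - 1)*(k^2 - 10*k + 25) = (k - 5)*(k - 1)*(k - 5)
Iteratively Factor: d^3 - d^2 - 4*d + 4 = (d - 1)*(d^2 - 4) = (d - 2)*(d - 1)*(d + 2)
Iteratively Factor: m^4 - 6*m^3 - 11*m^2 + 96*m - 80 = (m - 5)*(m^3 - m^2 - 16*m + 16) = (m - 5)*(m + 4)*(m^2 - 5*m + 4) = (m - 5)*(m - 1)*(m + 4)*(m - 4)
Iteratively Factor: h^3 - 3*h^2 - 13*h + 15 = (h + 3)*(h^2 - 6*h + 5) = (h - 1)*(h + 3)*(h - 5)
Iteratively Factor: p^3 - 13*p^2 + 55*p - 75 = (p - 5)*(p^2 - 8*p + 15) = (p - 5)*(p - 3)*(p - 5)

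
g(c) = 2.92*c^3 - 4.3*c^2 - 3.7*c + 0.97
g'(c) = 8.76*c^2 - 8.6*c - 3.7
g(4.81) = 208.64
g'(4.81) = 157.61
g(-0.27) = 1.60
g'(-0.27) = -0.74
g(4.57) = 172.95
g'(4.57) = 139.95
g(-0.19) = 1.50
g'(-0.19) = -1.75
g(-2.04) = -34.17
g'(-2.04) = 50.30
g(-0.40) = 1.58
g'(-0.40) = 1.14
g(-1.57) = -15.12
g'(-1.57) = 31.39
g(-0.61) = 0.96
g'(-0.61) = 4.81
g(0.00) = 0.97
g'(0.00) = -3.70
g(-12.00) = -5619.59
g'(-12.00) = 1360.94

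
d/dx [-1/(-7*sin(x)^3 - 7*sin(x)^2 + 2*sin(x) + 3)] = (-21*sin(x)^2 - 14*sin(x) + 2)*cos(x)/(7*sin(x)^3 + 7*sin(x)^2 - 2*sin(x) - 3)^2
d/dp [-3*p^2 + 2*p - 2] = 2 - 6*p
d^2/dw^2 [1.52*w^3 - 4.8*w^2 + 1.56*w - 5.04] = 9.12*w - 9.6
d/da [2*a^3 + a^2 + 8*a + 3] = 6*a^2 + 2*a + 8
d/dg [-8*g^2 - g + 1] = -16*g - 1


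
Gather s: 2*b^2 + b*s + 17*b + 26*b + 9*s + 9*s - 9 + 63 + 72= 2*b^2 + 43*b + s*(b + 18) + 126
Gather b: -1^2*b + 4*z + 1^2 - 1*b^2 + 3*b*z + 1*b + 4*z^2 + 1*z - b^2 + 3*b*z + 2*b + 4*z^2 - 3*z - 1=-2*b^2 + b*(6*z + 2) + 8*z^2 + 2*z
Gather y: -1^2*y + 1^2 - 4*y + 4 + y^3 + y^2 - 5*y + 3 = y^3 + y^2 - 10*y + 8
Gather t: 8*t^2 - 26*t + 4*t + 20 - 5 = 8*t^2 - 22*t + 15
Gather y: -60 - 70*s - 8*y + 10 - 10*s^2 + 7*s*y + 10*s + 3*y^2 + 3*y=-10*s^2 - 60*s + 3*y^2 + y*(7*s - 5) - 50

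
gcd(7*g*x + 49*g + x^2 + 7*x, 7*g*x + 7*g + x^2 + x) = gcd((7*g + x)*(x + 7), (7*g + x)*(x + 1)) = 7*g + x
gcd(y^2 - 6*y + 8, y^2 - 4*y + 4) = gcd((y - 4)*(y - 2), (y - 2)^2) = y - 2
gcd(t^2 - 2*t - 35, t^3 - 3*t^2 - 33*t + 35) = t^2 - 2*t - 35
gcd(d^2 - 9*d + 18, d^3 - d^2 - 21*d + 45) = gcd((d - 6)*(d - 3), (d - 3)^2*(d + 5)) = d - 3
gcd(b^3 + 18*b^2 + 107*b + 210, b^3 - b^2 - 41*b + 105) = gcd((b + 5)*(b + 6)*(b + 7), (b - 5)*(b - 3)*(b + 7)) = b + 7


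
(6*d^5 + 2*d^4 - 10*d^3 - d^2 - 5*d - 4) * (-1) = -6*d^5 - 2*d^4 + 10*d^3 + d^2 + 5*d + 4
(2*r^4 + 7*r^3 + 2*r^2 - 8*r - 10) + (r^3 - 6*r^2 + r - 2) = 2*r^4 + 8*r^3 - 4*r^2 - 7*r - 12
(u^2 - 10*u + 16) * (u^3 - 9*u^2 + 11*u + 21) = u^5 - 19*u^4 + 117*u^3 - 233*u^2 - 34*u + 336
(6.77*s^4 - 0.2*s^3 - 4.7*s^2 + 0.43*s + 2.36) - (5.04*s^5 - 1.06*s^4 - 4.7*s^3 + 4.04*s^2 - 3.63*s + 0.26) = -5.04*s^5 + 7.83*s^4 + 4.5*s^3 - 8.74*s^2 + 4.06*s + 2.1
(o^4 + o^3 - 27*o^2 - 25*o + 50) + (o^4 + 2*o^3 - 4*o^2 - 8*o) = 2*o^4 + 3*o^3 - 31*o^2 - 33*o + 50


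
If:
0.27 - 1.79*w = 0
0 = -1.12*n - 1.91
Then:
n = -1.71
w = 0.15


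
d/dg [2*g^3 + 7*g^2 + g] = 6*g^2 + 14*g + 1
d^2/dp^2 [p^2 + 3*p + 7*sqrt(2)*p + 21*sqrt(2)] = 2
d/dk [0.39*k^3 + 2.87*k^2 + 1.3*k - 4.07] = 1.17*k^2 + 5.74*k + 1.3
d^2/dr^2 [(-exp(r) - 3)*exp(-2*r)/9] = (-exp(r) - 12)*exp(-2*r)/9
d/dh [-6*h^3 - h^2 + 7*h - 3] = -18*h^2 - 2*h + 7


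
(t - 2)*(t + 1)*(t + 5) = t^3 + 4*t^2 - 7*t - 10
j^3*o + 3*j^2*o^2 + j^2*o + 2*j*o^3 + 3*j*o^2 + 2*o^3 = (j + o)*(j + 2*o)*(j*o + o)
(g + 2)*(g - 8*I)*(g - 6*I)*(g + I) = g^4 + 2*g^3 - 13*I*g^3 - 34*g^2 - 26*I*g^2 - 68*g - 48*I*g - 96*I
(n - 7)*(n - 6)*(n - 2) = n^3 - 15*n^2 + 68*n - 84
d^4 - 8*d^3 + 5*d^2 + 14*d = d*(d - 7)*(d - 2)*(d + 1)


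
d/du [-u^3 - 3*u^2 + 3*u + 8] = -3*u^2 - 6*u + 3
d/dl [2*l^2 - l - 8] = 4*l - 1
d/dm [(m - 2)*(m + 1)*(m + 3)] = 3*m^2 + 4*m - 5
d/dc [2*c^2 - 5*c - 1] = 4*c - 5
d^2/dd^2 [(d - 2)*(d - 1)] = 2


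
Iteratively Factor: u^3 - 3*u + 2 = (u + 2)*(u^2 - 2*u + 1) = (u - 1)*(u + 2)*(u - 1)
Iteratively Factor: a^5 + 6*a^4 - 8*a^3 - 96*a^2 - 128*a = (a + 2)*(a^4 + 4*a^3 - 16*a^2 - 64*a) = a*(a + 2)*(a^3 + 4*a^2 - 16*a - 64) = a*(a - 4)*(a + 2)*(a^2 + 8*a + 16) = a*(a - 4)*(a + 2)*(a + 4)*(a + 4)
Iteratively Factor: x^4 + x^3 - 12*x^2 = (x - 3)*(x^3 + 4*x^2) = x*(x - 3)*(x^2 + 4*x) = x^2*(x - 3)*(x + 4)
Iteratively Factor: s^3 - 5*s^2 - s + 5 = (s - 1)*(s^2 - 4*s - 5) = (s - 5)*(s - 1)*(s + 1)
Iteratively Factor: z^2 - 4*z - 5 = (z + 1)*(z - 5)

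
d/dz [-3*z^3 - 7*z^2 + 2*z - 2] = -9*z^2 - 14*z + 2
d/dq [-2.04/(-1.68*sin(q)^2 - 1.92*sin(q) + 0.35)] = -(6.8544*sin(q) + 3.9168)*cos(q)/(1.68*sin(q)^2 + 1.92*sin(q) - 0.35)^2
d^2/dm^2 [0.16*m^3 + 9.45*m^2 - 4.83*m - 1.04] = 0.96*m + 18.9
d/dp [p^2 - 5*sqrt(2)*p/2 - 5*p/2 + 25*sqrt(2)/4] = 2*p - 5*sqrt(2)/2 - 5/2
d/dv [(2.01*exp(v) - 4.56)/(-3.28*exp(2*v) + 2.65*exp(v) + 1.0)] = (6.5928*exp(2*v) - 29.9136*exp(v) + 14.094)*exp(v)/(10.7584*exp(4*v) - 17.384*exp(3*v) + 0.4625*exp(2*v) + 5.3*exp(v) + 1.0)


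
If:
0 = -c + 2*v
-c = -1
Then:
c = 1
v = 1/2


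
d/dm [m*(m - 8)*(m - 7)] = 3*m^2 - 30*m + 56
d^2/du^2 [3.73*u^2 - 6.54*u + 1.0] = 7.46000000000000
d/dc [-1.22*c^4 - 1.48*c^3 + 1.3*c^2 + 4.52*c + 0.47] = -4.88*c^3 - 4.44*c^2 + 2.6*c + 4.52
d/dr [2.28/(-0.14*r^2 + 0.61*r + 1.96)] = (0.6384*r - 1.3908)/(-0.14*r^2 + 0.61*r + 1.96)^2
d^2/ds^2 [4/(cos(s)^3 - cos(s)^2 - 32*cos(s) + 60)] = 4*((-125*cos(s) - 8*cos(2*s) + 9*cos(3*s))*(cos(s)^3 - cos(s)^2 - 32*cos(s) + 60)/4 + 2*(-3*cos(s)^2 + 2*cos(s) + 32)^2*sin(s)^2)/(cos(s)^3 - cos(s)^2 - 32*cos(s) + 60)^3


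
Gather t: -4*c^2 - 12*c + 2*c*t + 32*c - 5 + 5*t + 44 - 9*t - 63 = -4*c^2 + 20*c + t*(2*c - 4) - 24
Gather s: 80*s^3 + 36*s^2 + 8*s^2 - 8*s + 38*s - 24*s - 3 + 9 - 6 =80*s^3 + 44*s^2 + 6*s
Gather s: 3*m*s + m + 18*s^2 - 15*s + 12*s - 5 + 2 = m + 18*s^2 + s*(3*m - 3) - 3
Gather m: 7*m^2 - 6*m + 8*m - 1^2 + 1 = 7*m^2 + 2*m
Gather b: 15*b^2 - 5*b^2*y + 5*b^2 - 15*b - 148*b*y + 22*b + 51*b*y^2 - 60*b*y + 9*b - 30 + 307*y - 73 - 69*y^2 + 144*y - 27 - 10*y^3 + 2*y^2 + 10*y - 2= b^2*(20 - 5*y) + b*(51*y^2 - 208*y + 16) - 10*y^3 - 67*y^2 + 461*y - 132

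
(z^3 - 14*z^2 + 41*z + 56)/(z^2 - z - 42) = (z^2 - 7*z - 8)/(z + 6)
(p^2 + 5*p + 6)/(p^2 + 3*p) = (p + 2)/p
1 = 1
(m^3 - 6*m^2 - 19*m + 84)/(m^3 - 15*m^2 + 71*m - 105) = (m + 4)/(m - 5)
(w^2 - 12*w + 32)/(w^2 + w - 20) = (w - 8)/(w + 5)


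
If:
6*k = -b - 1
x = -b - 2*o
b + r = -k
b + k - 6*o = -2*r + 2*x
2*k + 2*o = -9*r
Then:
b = 1/5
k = -1/5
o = 1/5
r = 0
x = -3/5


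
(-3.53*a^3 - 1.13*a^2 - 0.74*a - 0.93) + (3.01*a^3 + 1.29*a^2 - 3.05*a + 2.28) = -0.52*a^3 + 0.16*a^2 - 3.79*a + 1.35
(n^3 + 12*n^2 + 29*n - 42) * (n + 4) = n^4 + 16*n^3 + 77*n^2 + 74*n - 168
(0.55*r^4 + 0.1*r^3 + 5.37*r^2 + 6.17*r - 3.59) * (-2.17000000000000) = -1.1935*r^4 - 0.217*r^3 - 11.6529*r^2 - 13.3889*r + 7.7903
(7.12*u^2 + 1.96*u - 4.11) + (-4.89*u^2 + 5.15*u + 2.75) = 2.23*u^2 + 7.11*u - 1.36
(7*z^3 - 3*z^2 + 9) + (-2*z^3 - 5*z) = 5*z^3 - 3*z^2 - 5*z + 9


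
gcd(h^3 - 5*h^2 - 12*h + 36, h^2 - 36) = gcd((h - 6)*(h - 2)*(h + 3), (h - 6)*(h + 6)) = h - 6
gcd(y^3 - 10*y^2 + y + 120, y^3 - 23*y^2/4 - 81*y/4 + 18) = y^2 - 5*y - 24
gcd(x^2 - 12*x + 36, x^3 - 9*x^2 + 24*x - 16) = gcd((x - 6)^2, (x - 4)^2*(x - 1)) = 1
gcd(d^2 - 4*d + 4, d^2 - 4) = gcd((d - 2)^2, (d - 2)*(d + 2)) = d - 2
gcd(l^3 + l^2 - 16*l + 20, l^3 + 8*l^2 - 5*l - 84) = 1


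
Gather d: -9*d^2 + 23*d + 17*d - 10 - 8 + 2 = -9*d^2 + 40*d - 16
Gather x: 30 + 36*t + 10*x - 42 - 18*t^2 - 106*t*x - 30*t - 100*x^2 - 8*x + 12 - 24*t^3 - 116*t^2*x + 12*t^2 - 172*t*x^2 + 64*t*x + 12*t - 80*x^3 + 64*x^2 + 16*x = -24*t^3 - 6*t^2 + 18*t - 80*x^3 + x^2*(-172*t - 36) + x*(-116*t^2 - 42*t + 18)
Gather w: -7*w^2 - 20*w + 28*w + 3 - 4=-7*w^2 + 8*w - 1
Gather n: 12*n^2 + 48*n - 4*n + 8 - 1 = 12*n^2 + 44*n + 7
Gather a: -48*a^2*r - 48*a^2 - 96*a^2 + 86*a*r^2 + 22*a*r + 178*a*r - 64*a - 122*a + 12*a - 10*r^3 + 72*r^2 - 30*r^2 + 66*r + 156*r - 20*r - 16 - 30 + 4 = a^2*(-48*r - 144) + a*(86*r^2 + 200*r - 174) - 10*r^3 + 42*r^2 + 202*r - 42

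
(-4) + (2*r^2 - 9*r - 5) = 2*r^2 - 9*r - 9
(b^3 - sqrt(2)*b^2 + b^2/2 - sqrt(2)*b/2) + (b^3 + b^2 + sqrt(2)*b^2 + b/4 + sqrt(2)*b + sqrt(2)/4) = 2*b^3 + 3*b^2/2 + b/4 + sqrt(2)*b/2 + sqrt(2)/4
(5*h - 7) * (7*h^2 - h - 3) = 35*h^3 - 54*h^2 - 8*h + 21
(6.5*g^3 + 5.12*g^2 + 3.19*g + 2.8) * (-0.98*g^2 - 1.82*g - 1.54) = -6.37*g^5 - 16.8476*g^4 - 22.4546*g^3 - 16.4346*g^2 - 10.0086*g - 4.312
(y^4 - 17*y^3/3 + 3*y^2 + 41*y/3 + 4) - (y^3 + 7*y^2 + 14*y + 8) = y^4 - 20*y^3/3 - 4*y^2 - y/3 - 4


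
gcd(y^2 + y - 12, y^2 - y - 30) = 1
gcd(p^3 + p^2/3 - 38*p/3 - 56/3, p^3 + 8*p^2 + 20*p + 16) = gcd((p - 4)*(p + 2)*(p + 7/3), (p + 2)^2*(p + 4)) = p + 2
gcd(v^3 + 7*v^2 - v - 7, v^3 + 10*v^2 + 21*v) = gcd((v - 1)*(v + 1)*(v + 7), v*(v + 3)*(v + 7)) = v + 7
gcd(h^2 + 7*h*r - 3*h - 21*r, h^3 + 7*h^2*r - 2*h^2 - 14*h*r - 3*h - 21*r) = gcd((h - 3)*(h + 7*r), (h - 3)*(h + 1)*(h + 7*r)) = h^2 + 7*h*r - 3*h - 21*r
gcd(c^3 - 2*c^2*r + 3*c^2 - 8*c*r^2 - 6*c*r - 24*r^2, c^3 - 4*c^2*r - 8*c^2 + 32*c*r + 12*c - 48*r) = -c + 4*r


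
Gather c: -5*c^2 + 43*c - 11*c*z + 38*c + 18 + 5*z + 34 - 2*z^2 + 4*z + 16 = -5*c^2 + c*(81 - 11*z) - 2*z^2 + 9*z + 68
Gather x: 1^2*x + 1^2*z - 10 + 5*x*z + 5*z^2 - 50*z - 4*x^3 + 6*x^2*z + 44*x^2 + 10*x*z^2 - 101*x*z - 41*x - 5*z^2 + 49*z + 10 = -4*x^3 + x^2*(6*z + 44) + x*(10*z^2 - 96*z - 40)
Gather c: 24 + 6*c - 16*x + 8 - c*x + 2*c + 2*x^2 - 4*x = c*(8 - x) + 2*x^2 - 20*x + 32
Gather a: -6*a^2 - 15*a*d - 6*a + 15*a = -6*a^2 + a*(9 - 15*d)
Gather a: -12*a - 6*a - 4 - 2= -18*a - 6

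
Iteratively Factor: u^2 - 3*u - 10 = (u - 5)*(u + 2)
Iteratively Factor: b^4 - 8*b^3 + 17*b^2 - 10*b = (b)*(b^3 - 8*b^2 + 17*b - 10) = b*(b - 2)*(b^2 - 6*b + 5) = b*(b - 5)*(b - 2)*(b - 1)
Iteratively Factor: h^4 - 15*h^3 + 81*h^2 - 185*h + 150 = (h - 5)*(h^3 - 10*h^2 + 31*h - 30) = (h - 5)*(h - 2)*(h^2 - 8*h + 15) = (h - 5)^2*(h - 2)*(h - 3)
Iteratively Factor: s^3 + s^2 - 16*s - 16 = (s + 1)*(s^2 - 16) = (s - 4)*(s + 1)*(s + 4)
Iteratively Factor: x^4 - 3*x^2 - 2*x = (x - 2)*(x^3 + 2*x^2 + x) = x*(x - 2)*(x^2 + 2*x + 1) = x*(x - 2)*(x + 1)*(x + 1)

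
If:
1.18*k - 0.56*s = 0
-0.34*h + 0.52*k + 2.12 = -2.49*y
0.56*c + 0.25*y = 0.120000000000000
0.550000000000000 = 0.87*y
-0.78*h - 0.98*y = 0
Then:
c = -0.07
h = -0.79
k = -7.62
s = -16.06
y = 0.63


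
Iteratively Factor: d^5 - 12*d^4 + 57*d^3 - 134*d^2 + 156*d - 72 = (d - 2)*(d^4 - 10*d^3 + 37*d^2 - 60*d + 36) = (d - 3)*(d - 2)*(d^3 - 7*d^2 + 16*d - 12) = (d - 3)^2*(d - 2)*(d^2 - 4*d + 4) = (d - 3)^2*(d - 2)^2*(d - 2)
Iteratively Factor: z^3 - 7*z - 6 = (z + 1)*(z^2 - z - 6) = (z + 1)*(z + 2)*(z - 3)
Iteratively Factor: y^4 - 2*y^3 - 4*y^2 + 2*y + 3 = (y + 1)*(y^3 - 3*y^2 - y + 3) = (y + 1)^2*(y^2 - 4*y + 3) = (y - 3)*(y + 1)^2*(y - 1)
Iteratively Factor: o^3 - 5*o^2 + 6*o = (o - 2)*(o^2 - 3*o) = o*(o - 2)*(o - 3)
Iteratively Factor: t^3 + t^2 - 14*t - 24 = (t + 3)*(t^2 - 2*t - 8) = (t - 4)*(t + 3)*(t + 2)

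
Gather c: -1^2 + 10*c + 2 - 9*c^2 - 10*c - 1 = -9*c^2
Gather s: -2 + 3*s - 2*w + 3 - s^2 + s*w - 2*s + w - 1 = -s^2 + s*(w + 1) - w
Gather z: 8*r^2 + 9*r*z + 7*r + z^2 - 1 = 8*r^2 + 9*r*z + 7*r + z^2 - 1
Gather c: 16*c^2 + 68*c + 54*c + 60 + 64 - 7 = 16*c^2 + 122*c + 117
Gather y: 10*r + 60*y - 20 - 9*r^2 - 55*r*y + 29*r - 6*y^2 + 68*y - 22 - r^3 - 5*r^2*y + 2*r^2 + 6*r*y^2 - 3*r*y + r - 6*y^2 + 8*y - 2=-r^3 - 7*r^2 + 40*r + y^2*(6*r - 12) + y*(-5*r^2 - 58*r + 136) - 44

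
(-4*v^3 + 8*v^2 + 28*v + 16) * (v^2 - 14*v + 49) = -4*v^5 + 64*v^4 - 280*v^3 + 16*v^2 + 1148*v + 784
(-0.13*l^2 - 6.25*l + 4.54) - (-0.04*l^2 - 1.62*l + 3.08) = -0.09*l^2 - 4.63*l + 1.46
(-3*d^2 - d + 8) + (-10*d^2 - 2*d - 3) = -13*d^2 - 3*d + 5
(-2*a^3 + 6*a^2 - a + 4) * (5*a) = -10*a^4 + 30*a^3 - 5*a^2 + 20*a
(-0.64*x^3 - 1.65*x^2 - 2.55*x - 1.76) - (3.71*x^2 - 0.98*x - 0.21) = -0.64*x^3 - 5.36*x^2 - 1.57*x - 1.55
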